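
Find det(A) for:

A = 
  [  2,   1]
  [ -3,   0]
For a 2×2 matrix, det = ad - bc = (2)(0) - (1)(-3) = 3

det(A) = 3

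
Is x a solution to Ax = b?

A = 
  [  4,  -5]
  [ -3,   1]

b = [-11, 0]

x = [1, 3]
Yes

Ax = [-11, 0] = b ✓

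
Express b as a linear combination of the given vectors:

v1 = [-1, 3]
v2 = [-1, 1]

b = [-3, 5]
c1 = 1, c2 = 2

b = 1·v1 + 2·v2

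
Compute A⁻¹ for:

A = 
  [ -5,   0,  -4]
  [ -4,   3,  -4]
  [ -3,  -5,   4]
det(A) = (-5)·((3)(4) - (-4)(-5)) - (0)·((-4)(4) - (-4)(-3)) + (-4)·((-4)(-5) - (3)(-3))
  = (-5)(-8) - (0)(-28) + (-4)(29)
  = -76
det(A) = -76 ≠ 0, so A is invertible.

Cofactors Cᵢⱼ = (-1)ⁱ⁺ʲ·Mᵢⱼ:
C = 
  [ -8,  28,  29]
  [ 20, -32, -25]
  [ 12,  -4, -15]

adj(A) = Cᵀ:
adj(A) = 
  [ -8,  20,  12]
  [ 28, -32,  -4]
  [ 29, -25, -15]

A⁻¹ = (-1/76) · adj(A):
A⁻¹ = 
  [  2/19,  -5/19,  -3/19]
  [ -7/19,   8/19,   1/19]
  [-29/76,  25/76,  15/76]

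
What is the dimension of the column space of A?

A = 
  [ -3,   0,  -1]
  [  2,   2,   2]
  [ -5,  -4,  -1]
Row reduce:
R2 → R2 + (2/3)·R1
R3 → R3 - (5/3)·R1
R3 → R3 + (2)·R2
REF = 
  [  -3,    0,   -1]
  [   0,    2,  4/3]
  [   0,    0, 10/3]
Pivot columns: 1, 2, 3 → 3 pivots.
dim(Col(A)) = number of pivot columns = 3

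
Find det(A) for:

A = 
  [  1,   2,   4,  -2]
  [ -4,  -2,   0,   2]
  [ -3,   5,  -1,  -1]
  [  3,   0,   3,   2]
-388

Cofactor expansion along row 1: det(A) = a₁₁M₁₁ - a₁₂M₁₂ + a₁₃M₁₃ - a₁₄M₁₄

M₁₁ = det[[-2, 0, 2]; [5, -1, -1]; [0, 3, 2]]
  = (-2)·((-1)(2) - (-1)(3)) - (0)·((5)(2) - (-1)(0)) + (2)·((5)(3) - (-1)(0))
  = (-2)(1) - (0)(10) + (2)(15)
  = 28
M₁₂ = det[[-4, 0, 2]; [-3, -1, -1]; [3, 3, 2]]
  = (-4)·((-1)(2) - (-1)(3)) - (0)·((-3)(2) - (-1)(3)) + (2)·((-3)(3) - (-1)(3))
  = (-4)(1) - (0)(-3) + (2)(-6)
  = -16
M₁₃ = det[[-4, -2, 2]; [-3, 5, -1]; [3, 0, 2]]
  = (-4)·((5)(2) - (-1)(0)) - (-2)·((-3)(2) - (-1)(3)) + (2)·((-3)(0) - (5)(3))
  = (-4)(10) - (-2)(-3) + (2)(-15)
  = -76
M₁₄ = det[[-4, -2, 0]; [-3, 5, -1]; [3, 0, 3]]
  = (-4)·((5)(3) - (-1)(0)) - (-2)·((-3)(3) - (-1)(3)) + (0)·((-3)(0) - (5)(3))
  = (-4)(15) - (-2)(-6) + (0)(-15)
  = -72

det(A) = (1)(28) - (2)(-16) + (4)(-76) - (-2)(-72) = -388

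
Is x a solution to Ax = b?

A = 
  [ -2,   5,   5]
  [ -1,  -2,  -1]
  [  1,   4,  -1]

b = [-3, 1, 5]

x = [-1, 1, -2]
Yes

Ax = [-3, 1, 5] = b ✓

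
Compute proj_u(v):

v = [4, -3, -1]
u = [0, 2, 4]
v·u = (4)(0) + (-3)(2) + (-1)(4) = -10
u·u = (0)² + (2)² + (4)² = 20
proj_u(v) = (v·u / u·u) × u = (-10/20) × u = (-1/2) × u

proj_u(v) = [0, -1, -2]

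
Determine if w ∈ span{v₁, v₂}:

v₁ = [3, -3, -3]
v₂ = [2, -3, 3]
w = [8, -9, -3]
Yes

Form the augmented matrix and row-reduce:
[v₁|v₂|w] = 
  [  3,   2,   8]
  [ -3,  -3,  -9]
  [ -3,   3,  -3]
R2 → R2 + (1)·R1
R3 → R3 + (1)·R1
R3 → R3 + (5)·R2
REF = 
  [  3,   2,   8]
  [  0,  -1,  -1]
  [  0,   0,   0]

No row of the form [0 0 | nonzero], so the system is consistent. Back-substitution gives c₁ = 2, c₂ = 1: w = (2)·v₁ + (1)·v₂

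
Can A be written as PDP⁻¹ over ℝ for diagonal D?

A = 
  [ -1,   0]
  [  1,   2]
Yes

tr(A) = 1, det(A) = -2
Characteristic polynomial: λ² - tr(A)λ + det(A) = λ² - λ - 2
λ² - λ - 2 = (λ + 1)(λ - 2)
Eigenvalues: 2, -1
λ=-1: alg. mult. = 1, geom. mult. = 2 - rank(A - (-1)I) = 2 - 1 = 1
λ=2: alg. mult. = 1, geom. mult. = 2 - rank(A - (2)I) = 2 - 1 = 1
Sum of geometric multiplicities equals n, so A has n independent eigenvectors.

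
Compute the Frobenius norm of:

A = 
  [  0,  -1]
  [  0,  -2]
||A||_F = 2.236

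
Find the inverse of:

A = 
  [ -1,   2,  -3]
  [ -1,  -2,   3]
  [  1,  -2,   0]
det(A) = (-1)·((-2)(0) - (3)(-2)) - (2)·((-1)(0) - (3)(1)) + (-3)·((-1)(-2) - (-2)(1))
  = (-1)(6) - (2)(-3) + (-3)(4)
  = -12
det(A) = -12 ≠ 0, so A is invertible.

Cofactors Cᵢⱼ = (-1)ⁱ⁺ʲ·Mᵢⱼ:
C = 
  [  6,   3,   4]
  [  6,   3,   0]
  [  0,   6,   4]

adj(A) = Cᵀ:
adj(A) = 
  [  6,   6,   0]
  [  3,   3,   6]
  [  4,   0,   4]

A⁻¹ = (-1/12) · adj(A):
A⁻¹ = 
  [-1/2, -1/2,    0]
  [-1/4, -1/4, -1/2]
  [-1/3,    0, -1/3]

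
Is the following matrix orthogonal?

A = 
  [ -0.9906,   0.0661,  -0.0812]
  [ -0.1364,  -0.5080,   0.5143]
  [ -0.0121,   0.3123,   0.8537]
No

AᵀA = 
  [  1,   0,   0]
  [  0,   0.3600,   0]
  [  0,   0,   0.9999]
≠ I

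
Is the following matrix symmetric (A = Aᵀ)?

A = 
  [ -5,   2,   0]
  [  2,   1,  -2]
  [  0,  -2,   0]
Yes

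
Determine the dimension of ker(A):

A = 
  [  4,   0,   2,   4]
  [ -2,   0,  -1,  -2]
nullity(A) = 3

Row reduce:
R2 → R2 + (1/2)·R1
REF = 
  [  4,   0,   2,   4]
  [  0,   0,   0,   0]
Pivot columns: 1 → 1 pivot.
rank(A) = 1, so nullity(A) = 4 - 1 = 3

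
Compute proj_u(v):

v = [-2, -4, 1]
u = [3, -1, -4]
v·u = (-2)(3) + (-4)(-1) + (1)(-4) = -6
u·u = (3)² + (-1)² + (-4)² = 26
proj_u(v) = (v·u / u·u) × u = (-6/26) × u = (-3/13) × u

proj_u(v) = [-9/13, 3/13, 12/13]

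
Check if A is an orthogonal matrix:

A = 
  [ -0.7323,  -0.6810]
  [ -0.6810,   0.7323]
Yes

AᵀA = 
  [  1,   0]
  [  0,   1]
≈ I (equal to I up to the 4-dp rounding of the entries)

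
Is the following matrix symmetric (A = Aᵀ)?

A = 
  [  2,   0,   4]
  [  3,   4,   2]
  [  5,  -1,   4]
No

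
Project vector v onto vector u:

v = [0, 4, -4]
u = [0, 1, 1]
v·u = (0)(0) + (4)(1) + (-4)(1) = 0
u·u = (0)² + (1)² + (1)² = 2
proj_u(v) = (v·u / u·u) × u = (0/2) × u = (0) × u

proj_u(v) = [0, 0, 0]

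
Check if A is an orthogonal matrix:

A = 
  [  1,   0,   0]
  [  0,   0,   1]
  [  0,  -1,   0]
Yes

AᵀA = 
  [  1,   0,   0]
  [  0,   1,   0]
  [  0,   0,   1]
= I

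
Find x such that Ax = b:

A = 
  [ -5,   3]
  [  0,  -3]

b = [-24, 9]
Row reduce the augmented matrix [A|b]:
(already in echelon form)
REF = 
  [ -5,   3, -24]
  [  0,  -3,   9]

Back-substitution:
x₂ = 9 / (-3) = -3
x₁ = (-24 - (3)(-3)) / (-5) = 3

x = [3, -3]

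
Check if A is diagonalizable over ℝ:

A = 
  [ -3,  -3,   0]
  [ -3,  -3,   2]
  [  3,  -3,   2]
No

Characteristic polynomial: det(λI - A) = λ³ + 4λ² - 6λ + 36
Testing integer divisors of the constant term: p(-6) = 0, so (λ + 6) is a factor:
p(λ) = (λ + 6)(λ² - 2λ + 6)
λ² - 2λ + 6 = 0  ⇒  λ = (2 ± √((-2)² - 4·(6)))/2 = (2 ± √(-20))/2
  = 1 + i√5,  1 - i√5
Eigenvalues: -6, 1 + i√5, 1 - i√5  (≈ -6, 1 + 2.236i, 1 - 2.236i)
Has complex eigenvalues (not diagonalizable over ℝ).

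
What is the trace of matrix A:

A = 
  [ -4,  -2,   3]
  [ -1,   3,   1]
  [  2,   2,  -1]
-2

tr(A) = -4 + 3 + -1 = -2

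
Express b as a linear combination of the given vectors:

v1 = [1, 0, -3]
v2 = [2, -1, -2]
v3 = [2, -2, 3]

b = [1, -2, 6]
c1 = -1, c2 = 0, c3 = 1

b = -1·v1 + 0·v2 + 1·v3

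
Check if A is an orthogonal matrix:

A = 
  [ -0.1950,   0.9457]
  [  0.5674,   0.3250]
No

AᵀA = 
  [  0.3600,   0]
  [  0,   1]
≠ I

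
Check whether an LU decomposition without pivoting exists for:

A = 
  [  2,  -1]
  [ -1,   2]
Yes.
A[1,1] = 2 ≠ 0, so Gaussian elimination proceeds without a row swap: multiplier ℓ₂₁ = (-1)/(2) = -1/2, and U[2,2] = 2 - (-1/2)(-1) = 3/2.
L = 
  [   1,    0]
  [-1/2,    1]
U = 
  [  2,  -1]
  [  0, 3/2]
Check row 2 of LU: [(-1/2)(2), (-1/2)(-1) + (3/2)] = [-1, 2] = row 2 of A ✓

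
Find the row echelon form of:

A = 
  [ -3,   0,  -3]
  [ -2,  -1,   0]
Row operations:
R2 → R2 - (2/3)·R1

Resulting echelon form:
REF = 
  [ -3,   0,  -3]
  [  0,  -1,   2]

Rank = 2 (number of non-zero pivot rows).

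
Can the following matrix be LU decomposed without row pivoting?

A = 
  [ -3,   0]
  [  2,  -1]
Yes.
A[1,1] = -3 ≠ 0, so Gaussian elimination proceeds without a row swap: multiplier ℓ₂₁ = (2)/(-3) = -2/3, and U[2,2] = -1 - (-2/3)(0) = -1.
L = 
  [   1,    0]
  [-2/3,    1]
U = 
  [ -3,   0]
  [  0,  -1]
Check row 2 of LU: [(-2/3)(-3), (-2/3)(0) + (-1)] = [2, -1] = row 2 of A ✓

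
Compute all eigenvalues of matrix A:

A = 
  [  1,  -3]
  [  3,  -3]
tr(A) = -2, det(A) = 6
Characteristic polynomial: λ² - tr(A)λ + det(A) = λ² + 2λ + 6
λ² + 2λ + 6 = 0  ⇒  λ = (-2 ± √((2)² - 4·(6)))/2 = (-2 ± √(-20))/2
  = -1 + i√5,  -1 - i√5

λ = -1 + i√5, -1 - i√5  (≈ -1 + 2.236i, -1 - 2.236i)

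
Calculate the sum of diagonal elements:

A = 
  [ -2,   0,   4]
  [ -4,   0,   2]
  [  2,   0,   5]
3

tr(A) = -2 + 0 + 5 = 3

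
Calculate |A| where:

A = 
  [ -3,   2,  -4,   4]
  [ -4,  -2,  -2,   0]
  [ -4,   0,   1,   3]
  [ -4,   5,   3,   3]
Cofactor expansion along row 1: det(A) = a₁₁M₁₁ - a₁₂M₁₂ + a₁₃M₁₃ - a₁₄M₁₄

M₁₁ = det[[-2, -2, 0]; [0, 1, 3]; [5, 3, 3]]
  = (-2)·((1)(3) - (3)(3)) - (-2)·((0)(3) - (3)(5)) + (0)·((0)(3) - (1)(5))
  = (-2)(-6) - (-2)(-15) + (0)(-5)
  = -18
M₁₂ = det[[-4, -2, 0]; [-4, 1, 3]; [-4, 3, 3]]
  = (-4)·((1)(3) - (3)(3)) - (-2)·((-4)(3) - (3)(-4)) + (0)·((-4)(3) - (1)(-4))
  = (-4)(-6) - (-2)(0) + (0)(-8)
  = 24
M₁₃ = det[[-4, -2, 0]; [-4, 0, 3]; [-4, 5, 3]]
  = (-4)·((0)(3) - (3)(5)) - (-2)·((-4)(3) - (3)(-4)) + (0)·((-4)(5) - (0)(-4))
  = (-4)(-15) - (-2)(0) + (0)(-20)
  = 60
M₁₄ = det[[-4, -2, -2]; [-4, 0, 1]; [-4, 5, 3]]
  = (-4)·((0)(3) - (1)(5)) - (-2)·((-4)(3) - (1)(-4)) + (-2)·((-4)(5) - (0)(-4))
  = (-4)(-5) - (-2)(-8) + (-2)(-20)
  = 44

det(A) = (-3)(-18) - (2)(24) + (-4)(60) - (4)(44) = -410

det(A) = -410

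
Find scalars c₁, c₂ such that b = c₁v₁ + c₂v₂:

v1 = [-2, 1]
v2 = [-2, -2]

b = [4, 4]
c1 = 0, c2 = -2

b = 0·v1 + -2·v2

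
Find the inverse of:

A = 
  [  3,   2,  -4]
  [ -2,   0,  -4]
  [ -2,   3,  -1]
det(A) = (3)·((0)(-1) - (-4)(3)) - (2)·((-2)(-1) - (-4)(-2)) + (-4)·((-2)(3) - (0)(-2))
  = (3)(12) - (2)(-6) + (-4)(-6)
  = 72
det(A) = 72 ≠ 0, so A is invertible.

Cofactors Cᵢⱼ = (-1)ⁱ⁺ʲ·Mᵢⱼ:
C = 
  [ 12,   6,  -6]
  [-10, -11, -13]
  [ -8,  20,   4]

adj(A) = Cᵀ:
adj(A) = 
  [ 12, -10,  -8]
  [  6, -11,  20]
  [ -6, -13,   4]

A⁻¹ = (1/72) · adj(A):
A⁻¹ = 
  [   1/6,  -5/36,   -1/9]
  [  1/12, -11/72,   5/18]
  [ -1/12, -13/72,   1/18]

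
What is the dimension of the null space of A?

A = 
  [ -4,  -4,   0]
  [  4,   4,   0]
nullity(A) = 2

Row reduce:
R2 → R2 + (1)·R1
REF = 
  [ -4,  -4,   0]
  [  0,   0,   0]
Pivot columns: 1 → 1 pivot.
rank(A) = 1, so nullity(A) = 3 - 1 = 2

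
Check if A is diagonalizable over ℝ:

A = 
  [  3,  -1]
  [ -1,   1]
Yes

tr(A) = 4, det(A) = 2
Characteristic polynomial: λ² - tr(A)λ + det(A) = λ² - 4λ + 2
λ² - 4λ + 2 = 0  ⇒  λ = (4 ± √((-4)² - 4·(2)))/2 = (4 ± √(8))/2
  = 2 + √2,  2 - √2
Eigenvalues: 2 + √2, 2 - √2  (≈ 3.414, 0.5858)
The two irrational eigenvalues are distinct (simple), so each has alg. mult. = geom. mult. = 1.
Sum of geometric multiplicities equals n, so A has n independent eigenvectors.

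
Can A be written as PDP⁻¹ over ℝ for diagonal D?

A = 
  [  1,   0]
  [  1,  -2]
Yes

tr(A) = -1, det(A) = -2
Characteristic polynomial: λ² - tr(A)λ + det(A) = λ² + λ - 2
λ² + λ - 2 = (λ + 2)(λ - 1)
Eigenvalues: 1, -2
λ=-2: alg. mult. = 1, geom. mult. = 2 - rank(A - (-2)I) = 2 - 1 = 1
λ=1: alg. mult. = 1, geom. mult. = 2 - rank(A - (1)I) = 2 - 1 = 1
Sum of geometric multiplicities equals n, so A has n independent eigenvectors.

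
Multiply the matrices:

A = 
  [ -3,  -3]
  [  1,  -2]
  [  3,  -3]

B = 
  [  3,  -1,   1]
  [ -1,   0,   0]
A is 3×2 and B is 2×3, so AB is 3×3. Each entry is (row of A)·(column of B):
AB[1,1] = (-3)(3) + (-3)(-1) = -6
AB[1,2] = (-3)(-1) + (-3)(0) = 3
AB[1,3] = (-3)(1) + (-3)(0) = -3
AB[2,1] = (1)(3) + (-2)(-1) = 5
AB[2,2] = (1)(-1) + (-2)(0) = -1
AB[2,3] = (1)(1) + (-2)(0) = 1
AB[3,1] = (3)(3) + (-3)(-1) = 12
AB[3,2] = (3)(-1) + (-3)(0) = -3
AB[3,3] = (3)(1) + (-3)(0) = 3

AB = 
  [ -6,   3,  -3]
  [  5,  -1,   1]
  [ 12,  -3,   3]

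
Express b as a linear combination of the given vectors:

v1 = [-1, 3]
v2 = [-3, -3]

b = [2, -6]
c1 = -2, c2 = 0

b = -2·v1 + 0·v2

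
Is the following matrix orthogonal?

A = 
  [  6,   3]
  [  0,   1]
No

AᵀA = 
  [ 36,  18]
  [ 18,  10]
≠ I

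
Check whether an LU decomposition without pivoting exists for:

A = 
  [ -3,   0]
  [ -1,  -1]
Yes.
A[1,1] = -3 ≠ 0, so Gaussian elimination proceeds without a row swap: multiplier ℓ₂₁ = (-1)/(-3) = 1/3, and U[2,2] = -1 - (1/3)(0) = -1.
L = 
  [  1,   0]
  [1/3,   1]
U = 
  [ -3,   0]
  [  0,  -1]
Check row 2 of LU: [(1/3)(-3), (1/3)(0) + (-1)] = [-1, -1] = row 2 of A ✓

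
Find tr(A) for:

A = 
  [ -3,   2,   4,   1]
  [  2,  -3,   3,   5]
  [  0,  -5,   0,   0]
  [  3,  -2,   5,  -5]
-11

tr(A) = -3 + -3 + 0 + -5 = -11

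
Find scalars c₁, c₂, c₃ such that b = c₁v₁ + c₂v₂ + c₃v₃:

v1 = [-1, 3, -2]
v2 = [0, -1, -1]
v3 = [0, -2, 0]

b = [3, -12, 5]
c1 = -3, c2 = 1, c3 = 1

b = -3·v1 + 1·v2 + 1·v3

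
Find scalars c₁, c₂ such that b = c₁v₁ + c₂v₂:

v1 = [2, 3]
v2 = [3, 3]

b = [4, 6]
c1 = 2, c2 = 0

b = 2·v1 + 0·v2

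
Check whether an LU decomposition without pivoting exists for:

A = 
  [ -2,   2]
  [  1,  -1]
Yes.
A[1,1] = -2 ≠ 0, so Gaussian elimination proceeds without a row swap: multiplier ℓ₂₁ = (1)/(-2) = -1/2, and U[2,2] = -1 - (-1/2)(2) = 0.
L = 
  [   1,    0]
  [-1/2,    1]
U = 
  [ -2,   2]
  [  0,   0]
Check row 2 of LU: [(-1/2)(-2), (-1/2)(2) + 0] = [1, -1] = row 2 of A ✓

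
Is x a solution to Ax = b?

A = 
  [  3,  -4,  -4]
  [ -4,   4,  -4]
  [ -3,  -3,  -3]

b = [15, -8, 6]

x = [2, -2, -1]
No

Ax = [18, -12, 3] ≠ b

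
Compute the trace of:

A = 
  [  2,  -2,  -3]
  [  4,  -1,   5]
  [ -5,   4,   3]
4

tr(A) = 2 + -1 + 3 = 4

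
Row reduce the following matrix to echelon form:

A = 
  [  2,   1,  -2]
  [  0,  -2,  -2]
Row operations:
No row operations needed (already in echelon form).

Resulting echelon form:
REF = 
  [  2,   1,  -2]
  [  0,  -2,  -2]

Rank = 2 (number of non-zero pivot rows).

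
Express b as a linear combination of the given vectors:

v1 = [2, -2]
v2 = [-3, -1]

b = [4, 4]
c1 = -1, c2 = -2

b = -1·v1 + -2·v2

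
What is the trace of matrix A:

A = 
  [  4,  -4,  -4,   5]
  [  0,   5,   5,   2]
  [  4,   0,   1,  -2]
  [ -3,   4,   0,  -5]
5

tr(A) = 4 + 5 + 1 + -5 = 5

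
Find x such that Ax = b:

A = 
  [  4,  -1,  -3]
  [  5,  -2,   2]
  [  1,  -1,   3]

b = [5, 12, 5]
x = [2, 0, 1]

Row reduce the augmented matrix [A|b]:
R2 → R2 - (5/4)·R1
R3 → R3 - (1/4)·R1
R3 → R3 - (1)·R2
REF = 
  [   4,   -1,   -3,    5]
  [   0, -3/4, 23/4, 23/4]
  [   0,    0,   -2,   -2]

Back-substitution:
x₃ = (-2) / (-2) = 1
x₂ = (23/4 - (23/4)(1)) / (-3/4) = 0
x₁ = (5 - (-1)(0) - (-3)(1)) / 4 = 2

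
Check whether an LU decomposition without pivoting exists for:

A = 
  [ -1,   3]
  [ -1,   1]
Yes.
A[1,1] = -1 ≠ 0, so Gaussian elimination proceeds without a row swap: multiplier ℓ₂₁ = (-1)/(-1) = 1, and U[2,2] = 1 - (1)(3) = -2.
L = 
  [  1,   0]
  [  1,   1]
U = 
  [ -1,   3]
  [  0,  -2]
Check row 2 of LU: [(1)(-1), (1)(3) + (-2)] = [-1, 1] = row 2 of A ✓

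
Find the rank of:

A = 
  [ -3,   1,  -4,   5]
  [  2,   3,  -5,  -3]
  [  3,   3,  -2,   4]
rank(A) = 3

Row reduce:
R2 → R2 + (2/3)·R1
R3 → R3 + (1)·R1
R3 → R3 - (12/11)·R2
REF = 
  [   -3,     1,    -4,     5]
  [    0,  11/3, -23/3,   1/3]
  [    0,     0, 26/11, 95/11]
Pivot columns: 1, 2, 3 → 3 pivots.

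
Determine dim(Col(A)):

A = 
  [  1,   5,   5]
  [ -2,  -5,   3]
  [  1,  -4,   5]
dim(Col(A)) = 3

Row reduce:
R2 → R2 + (2)·R1
R3 → R3 - (1)·R1
R3 → R3 + (9/5)·R2
REF = 
  [    1,     5,     5]
  [    0,     5,    13]
  [    0,     0, 117/5]
Pivot columns: 1, 2, 3 → 3 pivots.
dim(Col(A)) = number of pivot columns = 3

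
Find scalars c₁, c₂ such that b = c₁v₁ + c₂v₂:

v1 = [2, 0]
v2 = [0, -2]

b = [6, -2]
c1 = 3, c2 = 1

b = 3·v1 + 1·v2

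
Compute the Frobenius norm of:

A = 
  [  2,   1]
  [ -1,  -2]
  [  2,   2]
||A||_F = 4.243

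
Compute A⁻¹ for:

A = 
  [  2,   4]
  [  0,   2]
det(A) = (2)(2) - (4)(0) = 4
For a 2×2 matrix, A⁻¹ = (1/det(A)) · [[d, -b], [-c, a]]
    = (1/4) · [[2, -4], [0, 2]]

A⁻¹ = 
  [1/2,  -1]
  [  0, 1/2]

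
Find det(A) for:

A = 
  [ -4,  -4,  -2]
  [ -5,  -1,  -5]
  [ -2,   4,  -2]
-44

Cofactor expansion along row 1:
det(A) = (-4)·((-1)(-2) - (-5)(4)) - (-4)·((-5)(-2) - (-5)(-2)) + (-2)·((-5)(4) - (-1)(-2))
  = (-4)(22) - (-4)(0) + (-2)(-22)
  = -44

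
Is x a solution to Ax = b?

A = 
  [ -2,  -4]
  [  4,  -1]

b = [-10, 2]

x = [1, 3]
No

Ax = [-14, 1] ≠ b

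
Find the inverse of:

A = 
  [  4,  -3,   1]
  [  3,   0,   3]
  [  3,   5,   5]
det(A) = (4)·((0)(5) - (3)(5)) - (-3)·((3)(5) - (3)(3)) + (1)·((3)(5) - (0)(3))
  = (4)(-15) - (-3)(6) + (1)(15)
  = -27
det(A) = -27 ≠ 0, so A is invertible.

Cofactors Cᵢⱼ = (-1)ⁱ⁺ʲ·Mᵢⱼ:
C = 
  [-15,  -6,  15]
  [ 20,  17, -29]
  [ -9,  -9,   9]

adj(A) = Cᵀ:
adj(A) = 
  [-15,  20,  -9]
  [ -6,  17,  -9]
  [ 15, -29,   9]

A⁻¹ = (-1/27) · adj(A):
A⁻¹ = 
  [   5/9, -20/27,    1/3]
  [   2/9, -17/27,    1/3]
  [  -5/9,  29/27,   -1/3]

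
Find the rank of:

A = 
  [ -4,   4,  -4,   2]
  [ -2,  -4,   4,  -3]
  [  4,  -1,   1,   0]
Row reduce:
R2 → R2 - (1/2)·R1
R3 → R3 + (1)·R1
R3 → R3 + (1/2)·R2
REF = 
  [ -4,   4,  -4,   2]
  [  0,  -6,   6,  -4]
  [  0,   0,   0,   0]
Pivot columns: 1, 2 → 2 pivots.

rank(A) = 2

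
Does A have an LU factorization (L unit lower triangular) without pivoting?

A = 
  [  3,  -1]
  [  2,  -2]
Yes.
A[1,1] = 3 ≠ 0, so Gaussian elimination proceeds without a row swap: multiplier ℓ₂₁ = (2)/(3) = 2/3, and U[2,2] = -2 - (2/3)(-1) = -4/3.
L = 
  [  1,   0]
  [2/3,   1]
U = 
  [   3,   -1]
  [   0, -4/3]
Check row 2 of LU: [(2/3)(3), (2/3)(-1) + (-4/3)] = [2, -2] = row 2 of A ✓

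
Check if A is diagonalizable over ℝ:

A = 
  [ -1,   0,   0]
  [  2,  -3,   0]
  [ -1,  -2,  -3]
No

Characteristic polynomial: det(λI - A) = λ³ + 7λ² + 15λ + 9
Testing integer divisors of the constant term: p(-1) = 0, so (λ + 1) is a factor:
p(λ) = (λ + 1)(λ² + 6λ + 9)
λ² + 6λ + 9 = (λ + 3)²
Eigenvalues: -1, -3, -3
λ=-3: alg. mult. = 2, geom. mult. = 3 - rank(A - (-3)I) = 3 - 2 = 1
λ=-1: alg. mult. = 1, geom. mult. = 3 - rank(A - (-1)I) = 3 - 2 = 1
Sum of geometric multiplicities = 2 < n = 3, so there aren't enough independent eigenvectors.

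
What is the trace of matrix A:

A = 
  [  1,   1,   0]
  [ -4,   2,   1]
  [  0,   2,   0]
3

tr(A) = 1 + 2 + 0 = 3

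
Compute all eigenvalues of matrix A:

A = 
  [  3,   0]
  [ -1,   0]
λ = 3, 0

tr(A) = 3, det(A) = 0
Characteristic polynomial: λ² - tr(A)λ + det(A) = λ² - 3λ
λ² - 3λ = λ(λ - 3)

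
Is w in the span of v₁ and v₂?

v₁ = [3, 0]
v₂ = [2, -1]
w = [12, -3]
Yes

Form the augmented matrix and row-reduce:
[v₁|v₂|w] = 
  [  3,   2,  12]
  [  0,  -1,  -3]
(already in echelon form — no row operations needed)

No row of the form [0 0 | nonzero], so the system is consistent. Back-substitution gives c₁ = 2, c₂ = 3: w = (2)·v₁ + (3)·v₂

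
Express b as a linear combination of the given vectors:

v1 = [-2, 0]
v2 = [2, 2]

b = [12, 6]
c1 = -3, c2 = 3

b = -3·v1 + 3·v2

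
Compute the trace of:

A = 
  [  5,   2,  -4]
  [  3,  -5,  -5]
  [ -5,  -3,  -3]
-3

tr(A) = 5 + -5 + -3 = -3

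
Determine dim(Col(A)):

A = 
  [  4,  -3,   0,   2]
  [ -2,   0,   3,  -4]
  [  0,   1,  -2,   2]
Row reduce:
R2 → R2 + (1/2)·R1
R3 → R3 + (2/3)·R2
REF = 
  [   4,   -3,    0,    2]
  [   0, -3/2,    3,   -3]
  [   0,    0,    0,    0]
Pivot columns: 1, 2 → 2 pivots.
dim(Col(A)) = number of pivot columns = 2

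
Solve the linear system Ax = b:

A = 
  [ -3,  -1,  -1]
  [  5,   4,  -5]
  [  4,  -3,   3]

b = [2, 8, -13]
Row reduce the augmented matrix [A|b]:
R2 → R2 + (5/3)·R1
R3 → R3 + (4/3)·R1
R3 → R3 + (13/7)·R2
REF = 
  [   -3,    -1,    -1,     2]
  [    0,   7/3, -20/3,  34/3]
  [    0,     0, -75/7,  75/7]

Back-substitution:
x₃ = (75/7) / (-75/7) = -1
x₂ = (34/3 - (-20/3)(-1)) / (7/3) = 2
x₁ = (2 - (-1)(2) - (-1)(-1)) / (-3) = -1

x = [-1, 2, -1]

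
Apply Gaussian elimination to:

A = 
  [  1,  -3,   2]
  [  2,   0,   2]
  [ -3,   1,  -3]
Row operations:
R2 → R2 - (2)·R1
R3 → R3 + (3)·R1
R3 → R3 + (4/3)·R2

Resulting echelon form:
REF = 
  [  1,  -3,   2]
  [  0,   6,  -2]
  [  0,   0, 1/3]

Rank = 3 (number of non-zero pivot rows).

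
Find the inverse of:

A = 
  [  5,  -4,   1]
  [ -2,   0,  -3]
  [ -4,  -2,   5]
det(A) = (5)·((0)(5) - (-3)(-2)) - (-4)·((-2)(5) - (-3)(-4)) + (1)·((-2)(-2) - (0)(-4))
  = (5)(-6) - (-4)(-22) + (1)(4)
  = -114
det(A) = -114 ≠ 0, so A is invertible.

Cofactors Cᵢⱼ = (-1)ⁱ⁺ʲ·Mᵢⱼ:
C = 
  [ -6,  22,   4]
  [ 18,  29,  26]
  [ 12,  13,  -8]

adj(A) = Cᵀ:
adj(A) = 
  [ -6,  18,  12]
  [ 22,  29,  13]
  [  4,  26,  -8]

A⁻¹ = (-1/114) · adj(A):
A⁻¹ = 
  [   1/19,   -3/19,   -2/19]
  [ -11/57, -29/114, -13/114]
  [  -2/57,  -13/57,    4/57]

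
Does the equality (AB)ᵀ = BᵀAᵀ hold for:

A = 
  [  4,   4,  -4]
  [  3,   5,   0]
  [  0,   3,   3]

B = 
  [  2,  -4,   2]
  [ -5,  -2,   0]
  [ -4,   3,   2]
Yes

(AB)ᵀ = 
  [  4, -19, -27]
  [-36, -22,   3]
  [  0,   6,   6]

BᵀAᵀ = 
  [  4, -19, -27]
  [-36, -22,   3]
  [  0,   6,   6]

Both sides are equal — this is the standard identity (AB)ᵀ = BᵀAᵀ, which holds for all A, B.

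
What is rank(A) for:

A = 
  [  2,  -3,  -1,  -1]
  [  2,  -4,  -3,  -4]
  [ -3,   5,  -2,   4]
Row reduce:
R2 → R2 - (1)·R1
R3 → R3 + (3/2)·R1
R3 → R3 + (1/2)·R2
REF = 
  [   2,   -3,   -1,   -1]
  [   0,   -1,   -2,   -3]
  [   0,    0, -9/2,    1]
Pivot columns: 1, 2, 3 → 3 pivots.

rank(A) = 3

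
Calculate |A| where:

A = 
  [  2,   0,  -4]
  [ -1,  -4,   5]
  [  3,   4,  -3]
-48

Cofactor expansion along row 1:
det(A) = (2)·((-4)(-3) - (5)(4)) - (0)·((-1)(-3) - (5)(3)) + (-4)·((-1)(4) - (-4)(3))
  = (2)(-8) - (0)(-12) + (-4)(8)
  = -48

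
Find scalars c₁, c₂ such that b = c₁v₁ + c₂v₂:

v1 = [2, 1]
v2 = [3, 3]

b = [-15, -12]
c1 = -3, c2 = -3

b = -3·v1 + -3·v2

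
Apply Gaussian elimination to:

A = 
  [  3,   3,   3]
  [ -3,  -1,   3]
Row operations:
R2 → R2 + (1)·R1

Resulting echelon form:
REF = 
  [  3,   3,   3]
  [  0,   2,   6]

Rank = 2 (number of non-zero pivot rows).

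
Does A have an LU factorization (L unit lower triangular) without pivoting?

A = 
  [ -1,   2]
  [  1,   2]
Yes.
A[1,1] = -1 ≠ 0, so Gaussian elimination proceeds without a row swap: multiplier ℓ₂₁ = (1)/(-1) = -1, and U[2,2] = 2 - (-1)(2) = 4.
L = 
  [  1,   0]
  [ -1,   1]
U = 
  [ -1,   2]
  [  0,   4]
Check row 2 of LU: [(-1)(-1), (-1)(2) + 4] = [1, 2] = row 2 of A ✓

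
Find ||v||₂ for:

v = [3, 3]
4.243

||v||₂ = √((3)² + (3)²) = √18 = 4.243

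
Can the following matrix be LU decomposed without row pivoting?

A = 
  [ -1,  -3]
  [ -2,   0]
Yes.
A[1,1] = -1 ≠ 0, so Gaussian elimination proceeds without a row swap: multiplier ℓ₂₁ = (-2)/(-1) = 2, and U[2,2] = 0 - (2)(-3) = 6.
L = 
  [  1,   0]
  [  2,   1]
U = 
  [ -1,  -3]
  [  0,   6]
Check row 2 of LU: [(2)(-1), (2)(-3) + 6] = [-2, 0] = row 2 of A ✓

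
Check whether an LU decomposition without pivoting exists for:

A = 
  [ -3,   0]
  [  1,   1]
Yes.
A[1,1] = -3 ≠ 0, so Gaussian elimination proceeds without a row swap: multiplier ℓ₂₁ = (1)/(-3) = -1/3, and U[2,2] = 1 - (-1/3)(0) = 1.
L = 
  [   1,    0]
  [-1/3,    1]
U = 
  [ -3,   0]
  [  0,   1]
Check row 2 of LU: [(-1/3)(-3), (-1/3)(0) + 1] = [1, 1] = row 2 of A ✓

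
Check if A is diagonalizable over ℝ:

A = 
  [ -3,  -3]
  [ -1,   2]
Yes

tr(A) = -1, det(A) = -9
Characteristic polynomial: λ² - tr(A)λ + det(A) = λ² + λ - 9
λ² + λ - 9 = 0  ⇒  λ = (-1 ± √((1)² - 4·(-9)))/2 = (-1 ± √(37))/2
  = (-1 + √37)/2,  (-1 - √37)/2
Eigenvalues: (-1 + √37)/2, (-1 - √37)/2  (≈ 2.541, -3.541)
The two irrational eigenvalues are distinct (simple), so each has alg. mult. = geom. mult. = 1.
Sum of geometric multiplicities equals n, so A has n independent eigenvectors.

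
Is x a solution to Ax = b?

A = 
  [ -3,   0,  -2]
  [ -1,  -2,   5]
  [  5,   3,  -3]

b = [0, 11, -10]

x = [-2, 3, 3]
Yes

Ax = [0, 11, -10] = b ✓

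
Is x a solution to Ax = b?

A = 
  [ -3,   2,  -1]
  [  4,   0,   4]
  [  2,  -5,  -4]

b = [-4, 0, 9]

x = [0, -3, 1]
No

Ax = [-7, 4, 11] ≠ b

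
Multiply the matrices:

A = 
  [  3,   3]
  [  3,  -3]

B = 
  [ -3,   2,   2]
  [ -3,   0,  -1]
A is 2×2 and B is 2×3, so AB is 2×3. Each entry is (row of A)·(column of B):
AB[1,1] = (3)(-3) + (3)(-3) = -18
AB[1,2] = (3)(2) + (3)(0) = 6
AB[1,3] = (3)(2) + (3)(-1) = 3
AB[2,1] = (3)(-3) + (-3)(-3) = 0
AB[2,2] = (3)(2) + (-3)(0) = 6
AB[2,3] = (3)(2) + (-3)(-1) = 9

AB = 
  [-18,   6,   3]
  [  0,   6,   9]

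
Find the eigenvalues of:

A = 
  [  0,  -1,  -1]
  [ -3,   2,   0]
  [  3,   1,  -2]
λ = 3, (-3 + i√11)/2, (-3 - i√11)/2  (≈ 3, -1.5 + 1.658i, -1.5 - 1.658i)

Characteristic polynomial: det(λI - A) = λ³ - 4λ - 15
Testing integer divisors of the constant term: p(3) = 0, so (λ - 3) is a factor:
p(λ) = (λ - 3)(λ² + 3λ + 5)
λ² + 3λ + 5 = 0  ⇒  λ = (-3 ± √((3)² - 4·(5)))/2 = (-3 ± √(-11))/2
  = (-3 + i√11)/2,  (-3 - i√11)/2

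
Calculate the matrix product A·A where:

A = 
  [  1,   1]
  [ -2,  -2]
A² = A·A:
A²[1,1] = (1)(1) + (1)(-2) = -1
A²[1,2] = (1)(1) + (1)(-2) = -1
A²[2,1] = (-2)(1) + (-2)(-2) = 2
A²[2,2] = (-2)(1) + (-2)(-2) = 2
A² = 
  [ -1,  -1]
  [  2,   2]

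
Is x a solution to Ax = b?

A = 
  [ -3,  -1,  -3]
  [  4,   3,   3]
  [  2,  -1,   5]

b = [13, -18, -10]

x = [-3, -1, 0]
No

Ax = [10, -15, -5] ≠ b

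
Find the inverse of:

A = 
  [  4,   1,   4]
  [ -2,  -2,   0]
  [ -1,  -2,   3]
det(A) = (4)·((-2)(3) - (0)(-2)) - (1)·((-2)(3) - (0)(-1)) + (4)·((-2)(-2) - (-2)(-1))
  = (4)(-6) - (1)(-6) + (4)(2)
  = -10
det(A) = -10 ≠ 0, so A is invertible.

Cofactors Cᵢⱼ = (-1)ⁱ⁺ʲ·Mᵢⱼ:
C = 
  [ -6,   6,   2]
  [-11,  16,   7]
  [  8,  -8,  -6]

adj(A) = Cᵀ:
adj(A) = 
  [ -6, -11,   8]
  [  6,  16,  -8]
  [  2,   7,  -6]

A⁻¹ = (-1/10) · adj(A):
A⁻¹ = 
  [  3/5, 11/10,  -4/5]
  [ -3/5,  -8/5,   4/5]
  [ -1/5, -7/10,   3/5]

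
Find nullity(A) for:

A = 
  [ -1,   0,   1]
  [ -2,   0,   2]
nullity(A) = 2

Row reduce:
R2 → R2 - (2)·R1
REF = 
  [ -1,   0,   1]
  [  0,   0,   0]
Pivot columns: 1 → 1 pivot.
rank(A) = 1, so nullity(A) = 3 - 1 = 2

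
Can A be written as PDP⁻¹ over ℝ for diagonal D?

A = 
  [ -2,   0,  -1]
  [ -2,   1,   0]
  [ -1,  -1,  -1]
No

Characteristic polynomial: det(λI - A) = λ³ + 2λ² - 2λ + 1
By the rational root theorem any rational root is an integer dividing 1; none of those is a root, so p(λ) has no rational roots and hence (being an irreducible cubic) no repeated roots.
Discriminant of the cubic: Δ = -83
Δ < 0 ⇒ one real eigenvalue and a complex-conjugate pair: λ ≈ -2.831, 0.4156 + 0.4248i, 0.4156 - 0.4248i
Has complex eigenvalues (not diagonalizable over ℝ).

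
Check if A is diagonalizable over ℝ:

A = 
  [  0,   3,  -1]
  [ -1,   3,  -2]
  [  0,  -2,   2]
No

Characteristic polynomial: det(λI - A) = λ³ - 5λ² + 5λ - 4
Testing integer divisors of the constant term: p(4) = 0, so (λ - 4) is a factor:
p(λ) = (λ - 4)(λ² - λ + 1)
λ² - λ + 1 = 0  ⇒  λ = (1 ± √((-1)² - 4·(1)))/2 = (1 ± √(-3))/2
  = (1 + i√3)/2,  (1 - i√3)/2
Eigenvalues: 4, (1 + i√3)/2, (1 - i√3)/2  (≈ 4, 0.5 + 0.866i, 0.5 - 0.866i)
Has complex eigenvalues (not diagonalizable over ℝ).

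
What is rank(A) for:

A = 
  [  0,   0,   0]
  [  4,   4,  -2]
Row reduce:
Swap R1 ↔ R2
REF = 
  [  4,   4,  -2]
  [  0,   0,   0]
Pivot columns: 1 → 1 pivot.

rank(A) = 1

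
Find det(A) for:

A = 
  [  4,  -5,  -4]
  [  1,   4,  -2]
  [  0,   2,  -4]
Cofactor expansion along row 1:
det(A) = (4)·((4)(-4) - (-2)(2)) - (-5)·((1)(-4) - (-2)(0)) + (-4)·((1)(2) - (4)(0))
  = (4)(-12) - (-5)(-4) + (-4)(2)
  = -76

det(A) = -76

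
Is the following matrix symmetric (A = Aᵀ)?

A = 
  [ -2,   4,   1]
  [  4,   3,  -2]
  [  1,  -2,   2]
Yes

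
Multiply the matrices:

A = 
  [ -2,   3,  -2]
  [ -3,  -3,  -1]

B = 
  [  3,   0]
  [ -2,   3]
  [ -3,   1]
AB = 
  [ -6,   7]
  [  0, -10]

A is 2×3 and B is 3×2, so AB is 2×2. Each entry is (row of A)·(column of B):
AB[1,1] = (-2)(3) + (3)(-2) + (-2)(-3) = -6
AB[1,2] = (-2)(0) + (3)(3) + (-2)(1) = 7
AB[2,1] = (-3)(3) + (-3)(-2) + (-1)(-3) = 0
AB[2,2] = (-3)(0) + (-3)(3) + (-1)(1) = -10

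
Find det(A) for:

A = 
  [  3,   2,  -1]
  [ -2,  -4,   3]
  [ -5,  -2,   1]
Cofactor expansion along row 1:
det(A) = (3)·((-4)(1) - (3)(-2)) - (2)·((-2)(1) - (3)(-5)) + (-1)·((-2)(-2) - (-4)(-5))
  = (3)(2) - (2)(13) + (-1)(-16)
  = -4

det(A) = -4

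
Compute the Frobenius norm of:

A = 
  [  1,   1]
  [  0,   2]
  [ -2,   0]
||A||_F = 3.162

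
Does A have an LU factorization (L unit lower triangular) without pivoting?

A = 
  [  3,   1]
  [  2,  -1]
Yes.
A[1,1] = 3 ≠ 0, so Gaussian elimination proceeds without a row swap: multiplier ℓ₂₁ = (2)/(3) = 2/3, and U[2,2] = -1 - (2/3)(1) = -5/3.
L = 
  [  1,   0]
  [2/3,   1]
U = 
  [   3,    1]
  [   0, -5/3]
Check row 2 of LU: [(2/3)(3), (2/3)(1) + (-5/3)] = [2, -1] = row 2 of A ✓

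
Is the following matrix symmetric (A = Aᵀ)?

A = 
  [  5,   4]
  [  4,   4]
Yes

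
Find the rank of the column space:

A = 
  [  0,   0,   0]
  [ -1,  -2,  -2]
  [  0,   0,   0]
dim(Col(A)) = 1

Row reduce:
Swap R1 ↔ R2
REF = 
  [ -1,  -2,  -2]
  [  0,   0,   0]
  [  0,   0,   0]
Pivot columns: 1 → 1 pivot.
dim(Col(A)) = number of pivot columns = 1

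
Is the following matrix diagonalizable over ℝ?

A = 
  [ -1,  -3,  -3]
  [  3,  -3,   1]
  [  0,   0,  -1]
No

Characteristic polynomial: det(λI - A) = λ³ + 5λ² + 16λ + 12
Testing integer divisors of the constant term: p(-1) = 0, so (λ + 1) is a factor:
p(λ) = (λ + 1)(λ² + 4λ + 12)
λ² + 4λ + 12 = 0  ⇒  λ = (-4 ± √((4)² - 4·(12)))/2 = (-4 ± √(-32))/2
  = -2 + 2i√2,  -2 - 2i√2
Eigenvalues: -1, -2 + 2i√2, -2 - 2i√2  (≈ -1, -2 + 2.828i, -2 - 2.828i)
Has complex eigenvalues (not diagonalizable over ℝ).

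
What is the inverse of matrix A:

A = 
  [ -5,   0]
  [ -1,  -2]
det(A) = (-5)(-2) - (0)(-1) = 10
For a 2×2 matrix, A⁻¹ = (1/det(A)) · [[d, -b], [-c, a]]
    = (1/10) · [[-2, 0], [1, -5]]

A⁻¹ = 
  [-1/5,    0]
  [1/10, -1/2]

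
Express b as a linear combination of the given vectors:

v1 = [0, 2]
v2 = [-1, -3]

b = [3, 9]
c1 = 0, c2 = -3

b = 0·v1 + -3·v2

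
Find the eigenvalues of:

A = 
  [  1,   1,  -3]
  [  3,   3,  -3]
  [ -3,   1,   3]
Characteristic polynomial: det(λI - A) = λ³ - 7λ² + 6λ + 24
Testing integer divisors of the constant term: p(4) = 0, so (λ - 4) is a factor:
p(λ) = (λ - 4)(λ² - 3λ - 6)
λ² - 3λ - 6 = 0  ⇒  λ = (3 ± √((-3)² - 4·(-6)))/2 = (3 ± √(33))/2
  = (3 + √33)/2,  (3 - √33)/2

λ = 4, (3 + √33)/2, (3 - √33)/2  (≈ 4, 4.372, -1.372)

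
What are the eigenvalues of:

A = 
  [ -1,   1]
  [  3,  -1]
tr(A) = -2, det(A) = -2
Characteristic polynomial: λ² - tr(A)λ + det(A) = λ² + 2λ - 2
λ² + 2λ - 2 = 0  ⇒  λ = (-2 ± √((2)² - 4·(-2)))/2 = (-2 ± √(12))/2
  = -1 + √3,  -1 - √3

λ = -1 + √3, -1 - √3  (≈ 0.7321, -2.732)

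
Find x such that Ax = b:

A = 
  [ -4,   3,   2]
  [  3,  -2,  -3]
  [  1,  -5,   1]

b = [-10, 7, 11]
Row reduce the augmented matrix [A|b]:
R2 → R2 + (3/4)·R1
R3 → R3 + (1/4)·R1
R3 → R3 + (17)·R2
REF = 
  [  -4,    3,    2,  -10]
  [   0,  1/4, -3/2, -1/2]
  [   0,    0,  -24,    0]

Back-substitution:
x₃ = 0 / (-24) = 0
x₂ = (-1/2 - (-3/2)(0)) / (1/4) = -2
x₁ = (-10 - (3)(-2) - (2)(0)) / (-4) = 1

x = [1, -2, 0]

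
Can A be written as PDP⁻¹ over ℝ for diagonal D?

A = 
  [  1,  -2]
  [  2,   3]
No

tr(A) = 4, det(A) = 7
Characteristic polynomial: λ² - tr(A)λ + det(A) = λ² - 4λ + 7
λ² - 4λ + 7 = 0  ⇒  λ = (4 ± √((-4)² - 4·(7)))/2 = (4 ± √(-12))/2
  = 2 + i√3,  2 - i√3
Eigenvalues: 2 + i√3, 2 - i√3  (≈ 2 + 1.732i, 2 - 1.732i)
Has complex eigenvalues (not diagonalizable over ℝ).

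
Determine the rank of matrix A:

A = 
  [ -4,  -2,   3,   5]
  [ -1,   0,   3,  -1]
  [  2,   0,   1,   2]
rank(A) = 3

Row reduce:
R2 → R2 - (1/4)·R1
R3 → R3 + (1/2)·R1
R3 → R3 + (2)·R2
REF = 
  [  -4,   -2,    3,    5]
  [   0,  1/2,  9/4, -9/4]
  [   0,    0,    7,    0]
Pivot columns: 1, 2, 3 → 3 pivots.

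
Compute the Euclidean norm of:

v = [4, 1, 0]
4.123

||v||₂ = √((4)² + (1)² + (0)²) = √17 = 4.123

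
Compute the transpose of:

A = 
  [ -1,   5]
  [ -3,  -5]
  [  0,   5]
Aᵀ = 
  [ -1,  -3,   0]
  [  5,  -5,   5]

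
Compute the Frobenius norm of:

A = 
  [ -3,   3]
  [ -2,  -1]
||A||_F = 4.796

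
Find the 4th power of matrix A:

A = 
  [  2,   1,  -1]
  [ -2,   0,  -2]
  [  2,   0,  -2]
A^4 = 
  [-16,  -8,   8]
  [ 16,   0,  16]
  [-16,   0,  16]

A² = A·A:
A²[1,1] = (2)(2) + (1)(-2) + (-1)(2) = 0
A²[1,2] = (2)(1) + (1)(0) + (-1)(0) = 2
A²[1,3] = (2)(-1) + (1)(-2) + (-1)(-2) = -2
A²[2,1] = (-2)(2) + (0)(-2) + (-2)(2) = -8
A²[2,2] = (-2)(1) + (0)(0) + (-2)(0) = -2
A²[2,3] = (-2)(-1) + (0)(-2) + (-2)(-2) = 6
A²[3,1] = (2)(2) + (0)(-2) + (-2)(2) = 0
A²[3,2] = (2)(1) + (0)(0) + (-2)(0) = 2
A²[3,3] = (2)(-1) + (0)(-2) + (-2)(-2) = 2
A² = 
  [  0,   2,  -2]
  [ -8,  -2,   6]
  [  0,   2,   2]

A^3 = A^2·A:
A^3[1,1] = (0)(2) + (2)(-2) + (-2)(2) = -8
A^3[1,2] = (0)(1) + (2)(0) + (-2)(0) = 0
A^3[1,3] = (0)(-1) + (2)(-2) + (-2)(-2) = 0
A^3[2,1] = (-8)(2) + (-2)(-2) + (6)(2) = 0
A^3[2,2] = (-8)(1) + (-2)(0) + (6)(0) = -8
A^3[2,3] = (-8)(-1) + (-2)(-2) + (6)(-2) = 0
A^3[3,1] = (0)(2) + (2)(-2) + (2)(2) = 0
A^3[3,2] = (0)(1) + (2)(0) + (2)(0) = 0
A^3[3,3] = (0)(-1) + (2)(-2) + (2)(-2) = -8
A^3 = 
  [ -8,   0,   0]
  [  0,  -8,   0]
  [  0,   0,  -8]

A^4 = A^3·A:
A^4[1,1] = (-8)(2) + (0)(-2) + (0)(2) = -16
A^4[1,2] = (-8)(1) + (0)(0) + (0)(0) = -8
A^4[1,3] = (-8)(-1) + (0)(-2) + (0)(-2) = 8
A^4[2,1] = (0)(2) + (-8)(-2) + (0)(2) = 16
A^4[2,2] = (0)(1) + (-8)(0) + (0)(0) = 0
A^4[2,3] = (0)(-1) + (-8)(-2) + (0)(-2) = 16
A^4[3,1] = (0)(2) + (0)(-2) + (-8)(2) = -16
A^4[3,2] = (0)(1) + (0)(0) + (-8)(0) = 0
A^4[3,3] = (0)(-1) + (0)(-2) + (-8)(-2) = 16
A^4 = 
  [-16,  -8,   8]
  [ 16,   0,  16]
  [-16,   0,  16]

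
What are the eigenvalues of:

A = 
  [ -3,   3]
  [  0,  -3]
tr(A) = -6, det(A) = 9
Characteristic polynomial: λ² - tr(A)λ + det(A) = λ² + 6λ + 9
λ² + 6λ + 9 = (λ + 3)²

λ = -3, -3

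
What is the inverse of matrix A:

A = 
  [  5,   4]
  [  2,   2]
det(A) = (5)(2) - (4)(2) = 2
For a 2×2 matrix, A⁻¹ = (1/det(A)) · [[d, -b], [-c, a]]
    = (1/2) · [[2, -4], [-2, 5]]

A⁻¹ = 
  [  1,  -2]
  [ -1, 5/2]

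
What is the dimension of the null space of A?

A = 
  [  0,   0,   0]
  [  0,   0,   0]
nullity(A) = 3

Row reduce:
(no row operations needed)
REF = 
  [  0,   0,   0]
  [  0,   0,   0]
Pivot columns: none → 0 pivots.
rank(A) = 0, so nullity(A) = 3 - 0 = 3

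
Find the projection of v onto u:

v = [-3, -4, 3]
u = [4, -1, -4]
v·u = (-3)(4) + (-4)(-1) + (3)(-4) = -20
u·u = (4)² + (-1)² + (-4)² = 33
proj_u(v) = (v·u / u·u) × u = (-20/33) × u

proj_u(v) = [-80/33, 20/33, 80/33]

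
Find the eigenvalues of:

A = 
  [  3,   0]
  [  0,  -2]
λ = 3, -2

tr(A) = 1, det(A) = -6
Characteristic polynomial: λ² - tr(A)λ + det(A) = λ² - λ - 6
λ² - λ - 6 = (λ + 2)(λ - 3)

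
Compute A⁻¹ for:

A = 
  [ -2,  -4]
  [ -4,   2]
det(A) = (-2)(2) - (-4)(-4) = -20
For a 2×2 matrix, A⁻¹ = (1/det(A)) · [[d, -b], [-c, a]]
    = (-1/20) · [[2, 4], [4, -2]]

A⁻¹ = 
  [-1/10,  -1/5]
  [ -1/5,  1/10]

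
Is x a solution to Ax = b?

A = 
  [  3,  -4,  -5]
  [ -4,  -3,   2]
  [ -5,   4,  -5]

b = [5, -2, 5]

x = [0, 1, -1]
No

Ax = [1, -5, 9] ≠ b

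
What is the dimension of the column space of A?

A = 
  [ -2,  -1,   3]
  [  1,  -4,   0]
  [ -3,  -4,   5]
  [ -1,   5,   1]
Row reduce:
R2 → R2 + (1/2)·R1
R3 → R3 - (3/2)·R1
R4 → R4 - (1/2)·R1
R3 → R3 - (5/9)·R2
R4 → R4 + (11/9)·R2
R4 → R4 + (4)·R3
REF = 
  [  -2,   -1,    3]
  [   0, -9/2,  3/2]
  [   0,    0, -1/3]
  [   0,    0,    0]
Pivot columns: 1, 2, 3 → 3 pivots.
dim(Col(A)) = number of pivot columns = 3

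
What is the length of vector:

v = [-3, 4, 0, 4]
6.403

||v||₂ = √((-3)² + (4)² + (0)² + (4)²) = √41 = 6.403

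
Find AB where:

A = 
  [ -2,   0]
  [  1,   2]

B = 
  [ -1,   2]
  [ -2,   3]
A is 2×2 and B is 2×2, so AB is 2×2. Each entry is (row of A)·(column of B):
AB[1,1] = (-2)(-1) + (0)(-2) = 2
AB[1,2] = (-2)(2) + (0)(3) = -4
AB[2,1] = (1)(-1) + (2)(-2) = -5
AB[2,2] = (1)(2) + (2)(3) = 8

AB = 
  [  2,  -4]
  [ -5,   8]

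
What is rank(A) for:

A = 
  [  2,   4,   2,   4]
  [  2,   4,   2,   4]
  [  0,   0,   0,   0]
Row reduce:
R2 → R2 - (1)·R1
REF = 
  [  2,   4,   2,   4]
  [  0,   0,   0,   0]
  [  0,   0,   0,   0]
Pivot columns: 1 → 1 pivot.

rank(A) = 1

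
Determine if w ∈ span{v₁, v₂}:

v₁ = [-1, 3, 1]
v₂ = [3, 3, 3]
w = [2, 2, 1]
No

Form the augmented matrix and row-reduce:
[v₁|v₂|w] = 
  [ -1,   3,   2]
  [  3,   3,   2]
  [  1,   3,   1]
R2 → R2 + (3)·R1
R3 → R3 + (1)·R1
R3 → R3 - (1/2)·R2
REF = 
  [ -1,   3,   2]
  [  0,  12,   8]
  [  0,   0,  -1]

Row 3 reads [0 0 | -1], i.e. 0 = -1, so the system is inconsistent and w ∉ span{v₁, v₂}.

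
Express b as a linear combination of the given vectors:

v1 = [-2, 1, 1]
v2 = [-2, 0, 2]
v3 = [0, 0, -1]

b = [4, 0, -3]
c1 = 0, c2 = -2, c3 = -1

b = 0·v1 + -2·v2 + -1·v3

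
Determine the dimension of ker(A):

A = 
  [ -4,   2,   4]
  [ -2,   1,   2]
nullity(A) = 2

Row reduce:
R2 → R2 - (1/2)·R1
REF = 
  [ -4,   2,   4]
  [  0,   0,   0]
Pivot columns: 1 → 1 pivot.
rank(A) = 1, so nullity(A) = 3 - 1 = 2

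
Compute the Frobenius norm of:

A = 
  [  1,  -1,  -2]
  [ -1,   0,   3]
||A||_F = 4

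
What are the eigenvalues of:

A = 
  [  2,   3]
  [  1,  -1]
tr(A) = 1, det(A) = -5
Characteristic polynomial: λ² - tr(A)λ + det(A) = λ² - λ - 5
λ² - λ - 5 = 0  ⇒  λ = (1 ± √((-1)² - 4·(-5)))/2 = (1 ± √(21))/2
  = (1 + √21)/2,  (1 - √21)/2

λ = (1 + √21)/2, (1 - √21)/2  (≈ 2.791, -1.791)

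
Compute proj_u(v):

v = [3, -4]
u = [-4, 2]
v·u = (3)(-4) + (-4)(2) = -20
u·u = (-4)² + (2)² = 20
proj_u(v) = (v·u / u·u) × u = (-20/20) × u = (-1) × u

proj_u(v) = [4, -2]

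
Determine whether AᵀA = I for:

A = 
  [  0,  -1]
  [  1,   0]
Yes

AᵀA = 
  [  1,   0]
  [  0,   1]
= I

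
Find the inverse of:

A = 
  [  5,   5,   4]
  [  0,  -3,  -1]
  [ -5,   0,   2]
det(A) = (5)·((-3)(2) - (-1)(0)) - (5)·((0)(2) - (-1)(-5)) + (4)·((0)(0) - (-3)(-5))
  = (5)(-6) - (5)(-5) + (4)(-15)
  = -65
det(A) = -65 ≠ 0, so A is invertible.

Cofactors Cᵢⱼ = (-1)ⁱ⁺ʲ·Mᵢⱼ:
C = 
  [ -6,   5, -15]
  [-10,  30, -25]
  [  7,   5, -15]

adj(A) = Cᵀ:
adj(A) = 
  [ -6, -10,   7]
  [  5,  30,   5]
  [-15, -25, -15]

A⁻¹ = (-1/65) · adj(A):
A⁻¹ = 
  [ 6/65,  2/13, -7/65]
  [-1/13, -6/13, -1/13]
  [ 3/13,  5/13,  3/13]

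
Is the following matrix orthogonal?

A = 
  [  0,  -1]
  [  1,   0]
Yes

AᵀA = 
  [  1,   0]
  [  0,   1]
= I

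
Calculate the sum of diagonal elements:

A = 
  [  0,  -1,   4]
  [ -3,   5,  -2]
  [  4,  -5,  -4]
1

tr(A) = 0 + 5 + -4 = 1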